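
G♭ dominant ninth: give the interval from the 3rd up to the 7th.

diminished fifth

G♭9 (G♭ dominant ninth) is spelled G♭-B♭-D♭-F♭-A♭.
That puts B♭ below F♭.
From B♭ to F♭: 6 semitones over a fifth = diminished.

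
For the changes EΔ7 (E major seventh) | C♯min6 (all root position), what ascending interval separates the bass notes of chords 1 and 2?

major sixth

The roots are E and C♯.
E up to C♯ spans 6 letter names and 9 semitones — a major sixth.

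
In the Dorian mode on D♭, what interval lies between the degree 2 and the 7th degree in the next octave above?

D♭ dorian: D♭ E♭ F♭ G♭ A♭ B♭ C♭.
Degree 2 = E♭; degree 7 (up an octave) = C♭.
From E♭ to C♭: 20 semitones over a thirteenth = minor.

minor 13th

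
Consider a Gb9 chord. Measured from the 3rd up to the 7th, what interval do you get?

d5

Gb9 (Gb dominant ninth) is spelled Gb-Bb-Db-Fb-Ab.
That puts Bb below Fb.
5 letter names make it a fifth; at 6 semitones (a half step narrower than perfect) the quality is diminished.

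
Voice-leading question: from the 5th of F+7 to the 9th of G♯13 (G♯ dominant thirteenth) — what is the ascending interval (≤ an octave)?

F+7 has C♯ as its 5th, and G♯13 (G♯ dominant thirteenth) has A♯ as its 9th.
Counting 6 letters and 9 half steps from C♯ gives a major sixth.

major sixth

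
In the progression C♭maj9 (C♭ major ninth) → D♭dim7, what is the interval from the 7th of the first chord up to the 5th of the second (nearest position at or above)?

The 7th of C♭maj9 (C♭ major ninth) is B♭; the 5th of D♭dim7 is A𝄫.
From B♭ to A𝄫: 9 semitones over a seventh = diminished.

diminished seventh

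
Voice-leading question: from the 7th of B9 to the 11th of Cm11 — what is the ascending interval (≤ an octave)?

The 7th of B9 is A; the 11th of Cm11 is F.
From A to F: 8 semitones over a sixth = minor.

minor sixth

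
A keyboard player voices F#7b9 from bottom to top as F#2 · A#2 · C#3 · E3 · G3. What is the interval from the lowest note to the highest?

minor ninth

The outer voices are F#2 and G3.
F# up to G is 13 semitones, a half step narrower than a major ninth, so the interval is minor.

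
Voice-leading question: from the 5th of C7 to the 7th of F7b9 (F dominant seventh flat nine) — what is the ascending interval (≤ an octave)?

C7 has G as its 5th, and F7b9 (F dominant seventh flat nine) has Eb as its 7th.
From G to Eb: 8 semitones over a sixth = minor.

minor 6th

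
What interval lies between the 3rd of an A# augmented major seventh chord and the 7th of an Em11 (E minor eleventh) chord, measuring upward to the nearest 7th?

diminished 2nd

A# augmented major seventh has C## as its 3rd, and Em11 (E minor eleventh) has D as its 7th.
C## up to D is 0 semitones, a whole step narrower than a major second, so the interval is diminished.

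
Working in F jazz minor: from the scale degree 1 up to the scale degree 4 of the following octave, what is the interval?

perfect eleventh

Spelling F jazz minor: F G Ab Bb C D E.
The scale degree 1 is F and the 4th degree (up an octave) is Bb.
Counting 11 letters and 17 half steps from F gives a perfect eleventh.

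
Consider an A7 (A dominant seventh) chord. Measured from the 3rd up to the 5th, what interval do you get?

m3

Spelling the chord: A C# E G.
The 3rd is C# and the 5th is E.
3 letter names make it a third; at 3 semitones (a half step narrower than major) the quality is minor.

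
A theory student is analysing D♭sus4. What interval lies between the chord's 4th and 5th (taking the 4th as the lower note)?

D♭sus4 (D♭ sus4): D♭-G♭-A♭.
So we need the interval from G♭ up to A♭.
G♭ up to A♭ spans 2 letter names and 2 semitones — a major second.

M2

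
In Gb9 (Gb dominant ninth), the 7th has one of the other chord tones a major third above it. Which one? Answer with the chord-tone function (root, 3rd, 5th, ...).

9th

Gb9 is spelled Gb Bb Db Fb Ab.
The 7th is Fb. A major third above Fb is Ab.
Ab is the chord's 9th.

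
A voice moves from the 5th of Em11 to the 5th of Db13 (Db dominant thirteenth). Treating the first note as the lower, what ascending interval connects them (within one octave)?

diminished seventh

Em11 has B as its 5th, and Db13 (Db dominant thirteenth) has Ab as its 5th.
7 letter names make it a seventh; at 9 semitones (a whole step narrower than major) the quality is diminished.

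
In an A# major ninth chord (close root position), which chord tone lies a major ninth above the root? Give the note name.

The chord tones of A#maj9 are A#-C##-E#-G##-B#.
The root is A#. A major ninth above A# is B#.
B# is the chord's 9th.

B#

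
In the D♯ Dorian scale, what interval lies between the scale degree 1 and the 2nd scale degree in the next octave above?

The scale runs D♯ E♯ F♯ G♯ A♯ B♯ C♯.
The scale degree 1 is D♯ and the 2nd degree (up an octave) is E♯.
D♯ up to E♯ spans 9 letter names and 14 semitones — a major ninth.

major ninth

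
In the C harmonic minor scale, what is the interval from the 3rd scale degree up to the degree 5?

M3

C harmonic minor: C D Eb F G Ab B.
So we need the interval from Eb up to G.
Counting 3 letters and 4 half steps from Eb gives a major third.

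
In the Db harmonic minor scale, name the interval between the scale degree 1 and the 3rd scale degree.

minor third

The scale runs Db Eb Fb Gb Ab Bbb C.
So we need the interval from Db up to Fb.
From Db to Fb: 3 semitones over a third = minor.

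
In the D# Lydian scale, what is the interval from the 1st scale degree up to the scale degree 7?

major seventh

Spelling the D# Lydian scale: D# E# F## G## A# B# C##.
That puts D# below C##.
From D# to C## is 11 semitones, exactly the major seventh.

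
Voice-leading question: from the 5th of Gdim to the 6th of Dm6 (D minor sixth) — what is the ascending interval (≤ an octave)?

The 5th of Gdim is Db; the 6th of Dm6 (D minor sixth) is B.
6 letter names make it a sixth; at 10 semitones (a half step wider than major) the quality is augmented.

augmented sixth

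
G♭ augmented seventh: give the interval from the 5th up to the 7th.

diminished third

G♭+7: G♭–B♭–D–F♭.
5th = D; 7th = F♭.
3 letter names make it a third; at 2 semitones (a whole step narrower than major) the quality is diminished.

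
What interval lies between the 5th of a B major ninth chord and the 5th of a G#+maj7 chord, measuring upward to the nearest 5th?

The 5th of B major ninth is F#; the 5th of G#+maj7 is D##.
F# up to D## is 10 semitones, a half step wider than a major sixth, so the interval is augmented.

augmented sixth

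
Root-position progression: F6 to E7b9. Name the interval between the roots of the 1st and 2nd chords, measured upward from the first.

major seventh

The roots are F and E.
F up to E spans 7 letter names and 11 semitones — a major seventh.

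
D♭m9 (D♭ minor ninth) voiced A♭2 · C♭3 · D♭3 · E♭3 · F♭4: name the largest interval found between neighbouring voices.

minor ninth

Adjacent intervals: A♭2→C♭3 = minor third; C♭3→D♭3 = major second; D♭3→E♭3 = major second; E♭3→F♭4 = minor ninth.
The largest is E♭3 to F♭4, a minor ninth (13 semitones).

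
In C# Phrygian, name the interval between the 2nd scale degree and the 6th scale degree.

C# phrygian: C# D E F# G# A B.
2nd scale degree = D; 6th scale degree = A.
From D to A is 7 semitones, exactly the perfect fifth.

P5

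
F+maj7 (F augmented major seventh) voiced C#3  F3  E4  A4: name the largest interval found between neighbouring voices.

major seventh

Adjacent intervals: C#3→F3 = diminished fourth; F3→E4 = major seventh; E4→A4 = perfect fourth.
The largest is F3 to E4, a major seventh (11 semitones).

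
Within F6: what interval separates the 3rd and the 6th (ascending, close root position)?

F6: F-A-C-D.
So we need the interval from A up to D.
From A to D is 5 semitones, exactly the perfect fourth.

perfect fourth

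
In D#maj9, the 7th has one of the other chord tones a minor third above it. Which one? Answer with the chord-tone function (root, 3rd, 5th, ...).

D#maj9: D#-F##-A#-C##-E#.
The 7th is C##. A minor third above C## is E#.
E# is the chord's 9th.

9th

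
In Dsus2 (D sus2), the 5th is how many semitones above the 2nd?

The chord tones of Dsus2 are D-E-A.
E to A is a perfect fourth: 5 semitones.

5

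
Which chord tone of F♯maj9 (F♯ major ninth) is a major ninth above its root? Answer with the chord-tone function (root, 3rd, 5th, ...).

9th

F♯maj9 (F♯ major ninth): F♯–A♯–C♯–E♯–G♯.
The root is F♯. A major ninth above F♯ is G♯.
G♯ is the chord's 9th.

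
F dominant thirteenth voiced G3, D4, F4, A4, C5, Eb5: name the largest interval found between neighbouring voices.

Adjacent intervals: G3→D4 = perfect fifth; D4→F4 = minor third; F4→A4 = major third; A4→C5 = minor third; C5→Eb5 = minor third.
The largest is G3 to D4, a perfect fifth (7 semitones).

P5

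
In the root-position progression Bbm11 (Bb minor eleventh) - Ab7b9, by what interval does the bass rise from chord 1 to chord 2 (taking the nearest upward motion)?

The roots are Bb and Ab.
From Bb to Ab: 10 semitones over a seventh = minor.

minor seventh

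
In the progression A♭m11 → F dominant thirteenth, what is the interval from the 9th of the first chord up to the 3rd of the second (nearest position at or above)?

A♭m11 has B♭ as its 9th, and F dominant thirteenth has A as its 3rd.
Counting 7 letters and 11 half steps from B♭ gives a major seventh.

major seventh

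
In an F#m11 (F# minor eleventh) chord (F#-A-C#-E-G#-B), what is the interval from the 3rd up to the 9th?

major 7th

The 3rd is A and the 9th is G#.
A up to G# spans 7 letter names and 11 semitones — a major seventh.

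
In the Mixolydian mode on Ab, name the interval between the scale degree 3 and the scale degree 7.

Ab mixolydian: Ab Bb C Db Eb F Gb.
So we need the interval from C up to Gb.
From C to Gb: 6 semitones over a fifth = diminished.

diminished 5th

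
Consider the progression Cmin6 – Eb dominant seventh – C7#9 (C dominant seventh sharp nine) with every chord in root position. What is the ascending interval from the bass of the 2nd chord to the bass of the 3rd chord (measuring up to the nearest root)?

The roots are Eb and C.
From Eb to C is 9 semitones, exactly the major sixth.

major sixth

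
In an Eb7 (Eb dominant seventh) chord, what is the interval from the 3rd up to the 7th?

diminished 5th

Eb dominant seventh is spelled Eb, G, Bb, Db.
So we need the interval from G up to Db.
G up to Db is 6 semitones, a half step narrower than a perfect fifth, so the interval is diminished.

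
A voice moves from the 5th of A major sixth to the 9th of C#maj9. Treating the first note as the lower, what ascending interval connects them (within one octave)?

M7

The 5th of A major sixth is E; the 9th of C#maj9 is D#.
Counting 7 letters and 11 half steps from E gives a major seventh.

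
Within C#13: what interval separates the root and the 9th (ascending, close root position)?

major ninth

Spelling the chord: C#, E#, G#, B, D#, A#.
That puts C# below D#.
Counting 9 letters and 14 half steps from C# gives a major ninth.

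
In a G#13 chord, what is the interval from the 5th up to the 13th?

Spelling the chord: G#–B#–D#–F#–A#–E#.
The 5th is D# and the 13th is E#.
From D# to E# is 14 semitones, exactly the major ninth.

major ninth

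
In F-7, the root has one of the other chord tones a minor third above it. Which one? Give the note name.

Ab

Spelling the chord: F Ab C Eb.
The root is F. A minor third above F is Ab.
Ab is the chord's 3rd.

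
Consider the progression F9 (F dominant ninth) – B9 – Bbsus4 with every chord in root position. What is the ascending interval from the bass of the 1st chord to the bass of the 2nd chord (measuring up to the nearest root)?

augmented fourth

The roots are F and B.
F up to B is 6 semitones, a half step wider than a perfect fourth, so the interval is augmented.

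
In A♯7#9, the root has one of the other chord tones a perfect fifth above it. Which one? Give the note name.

A♯7#9 is spelled A♯–C𝄪–E♯–G♯–B𝄪.
The root is A♯. A perfect fifth above A♯ is E♯.
E♯ is the chord's 5th.

E#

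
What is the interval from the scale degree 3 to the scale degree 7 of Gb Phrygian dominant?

Gb phrygian dominant: Gb Abb Bb Cb Db Ebb Fb.
Scale degree 3 = Bb; 7th degree = Fb.
5 letter names make it a fifth; at 6 semitones (a half step narrower than perfect) the quality is diminished.

diminished fifth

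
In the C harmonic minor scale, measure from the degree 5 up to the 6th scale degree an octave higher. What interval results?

Spelling the C harmonic minor scale: C D Eb F G Ab B.
That puts G below Ab.
G up to Ab is 13 semitones, a half step narrower than a major ninth, so the interval is minor.

minor ninth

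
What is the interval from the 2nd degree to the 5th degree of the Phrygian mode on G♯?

Spelling the Phrygian mode on G♯: G♯ A B C♯ D♯ E F♯.
That puts A below D♯.
4 letter names make it a fourth; at 6 semitones (a half step wider than perfect) the quality is augmented.

A4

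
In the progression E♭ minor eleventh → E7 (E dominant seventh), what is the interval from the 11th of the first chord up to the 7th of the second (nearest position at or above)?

E♭ minor eleventh has A♭ as its 11th, and E7 (E dominant seventh) has D as its 7th.
4 letter names make it a fourth; at 6 semitones (a half step wider than perfect) the quality is augmented.

augmented fourth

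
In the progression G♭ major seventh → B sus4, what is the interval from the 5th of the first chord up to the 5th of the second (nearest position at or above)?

The 5th of G♭ major seventh is D♭; the 5th of B sus4 is F♯.
D♭ up to F♯ is 5 semitones, a half step wider than a major third, so the interval is augmented.

augmented 3rd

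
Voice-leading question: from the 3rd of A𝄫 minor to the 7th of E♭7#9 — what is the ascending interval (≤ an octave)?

A2

A𝄫 minor has C𝄫 as its 3rd, and E♭7#9 has D♭ as its 7th.
2 letter names make it a second; at 3 semitones (a half step wider than major) the quality is augmented.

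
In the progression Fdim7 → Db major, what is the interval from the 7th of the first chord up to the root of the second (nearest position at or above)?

The 7th of Fdim7 is Ebb; the root of Db major is Db.
Counting 7 letters and 11 half steps from Ebb gives a major seventh.

major seventh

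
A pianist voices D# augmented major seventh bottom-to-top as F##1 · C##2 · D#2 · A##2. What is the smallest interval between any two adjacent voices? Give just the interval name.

minor 2nd

Adjacent intervals: F##1→C##2 = perfect fifth; C##2→D#2 = minor second; D#2→A##2 = augmented fifth.
The smallest is C##2 to D#2, a minor second (1 semitone).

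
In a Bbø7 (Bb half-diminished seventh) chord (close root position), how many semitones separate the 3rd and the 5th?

3

The chord tones of Bbø are Bb, Db, Fb, Ab.
Db to Fb is a minor third: 3 semitones.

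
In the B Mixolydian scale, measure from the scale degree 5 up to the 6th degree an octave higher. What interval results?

The scale runs B C# D# E F# G# A.
So we need the interval from F# up to G#.
F# up to G# spans 9 letter names and 14 semitones — a major ninth.

major ninth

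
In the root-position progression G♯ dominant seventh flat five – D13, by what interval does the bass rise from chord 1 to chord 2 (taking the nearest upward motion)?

The roots are G♯ and D.
From G♯ to D: 6 semitones over a fifth = diminished.

diminished fifth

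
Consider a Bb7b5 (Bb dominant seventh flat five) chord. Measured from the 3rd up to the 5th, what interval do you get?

The chord tones of Bb7b5 (Bb dominant seventh flat five) are Bb D Fb Ab.
So we need the interval from D up to Fb.
3 letter names make it a third; at 2 semitones (a whole step narrower than major) the quality is diminished.

diminished third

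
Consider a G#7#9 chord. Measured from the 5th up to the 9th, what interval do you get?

augmented fifth

The chord tones of G# dominant seventh sharp nine are G#–B#–D#–F#–A##.
The 5th is D# and the 9th is A##.
5 letter names make it a fifth; at 8 semitones (a half step wider than perfect) the quality is augmented.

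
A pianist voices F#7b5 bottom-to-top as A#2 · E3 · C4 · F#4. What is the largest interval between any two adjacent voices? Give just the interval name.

minor sixth

Adjacent intervals: A#2→E3 = diminished fifth; E3→C4 = minor sixth; C4→F#4 = augmented fourth.
The largest is E3 to C4, a minor sixth (8 semitones).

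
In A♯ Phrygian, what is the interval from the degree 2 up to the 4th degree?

The scale runs A♯ B C♯ D♯ E♯ F♯ G♯.
The degree 2 is B and the 4th scale degree is D♯.
B up to D♯ spans 3 letter names and 4 semitones — a major third.

major third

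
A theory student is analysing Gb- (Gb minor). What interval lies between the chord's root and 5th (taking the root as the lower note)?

perfect fifth

The chord tones of Gb minor are Gb Bbb Db.
So we need the interval from Gb up to Db.
Counting 5 letters and 7 half steps from Gb gives a perfect fifth.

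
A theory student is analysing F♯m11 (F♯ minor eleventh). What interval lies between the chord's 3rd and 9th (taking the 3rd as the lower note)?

F♯m11 is spelled F♯–A–C♯–E–G♯–B.
The 3rd is A and the 9th is G♯.
Counting 7 letters and 11 half steps from A gives a major seventh.

major seventh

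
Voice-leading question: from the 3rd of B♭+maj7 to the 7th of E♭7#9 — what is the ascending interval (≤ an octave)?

The 3rd of B♭+maj7 is D; the 7th of E♭7#9 is D♭.
D up to D♭ is 11 semitones, a half step narrower than a perfect octave, so the interval is diminished.

diminished octave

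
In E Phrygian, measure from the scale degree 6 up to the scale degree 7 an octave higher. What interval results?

major ninth

The scale runs E F G A B C D.
That puts C below D.
From C to D is 14 semitones, exactly the major ninth.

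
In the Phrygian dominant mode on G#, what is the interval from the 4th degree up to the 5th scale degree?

major second

G# phrygian dominant: G# A B# C# D# E F#.
The 4th degree is C# and the degree 5 is D#.
C# up to D# spans 2 letter names and 2 semitones — a major second.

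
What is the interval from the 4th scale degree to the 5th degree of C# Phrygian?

Spelling C# Phrygian: C# D E F# G# A B.
4th scale degree = F#; 5th scale degree = G#.
From F# to G# is 2 semitones, exactly the major second.

major second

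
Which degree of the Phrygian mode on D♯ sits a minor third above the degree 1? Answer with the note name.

The scale is D♯ E F♯ G♯ A♯ B C♯.
The degree 1 is D♯; a minor third above that is F♯ — scale degree 3.

F#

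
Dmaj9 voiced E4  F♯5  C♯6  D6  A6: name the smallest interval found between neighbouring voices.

minor second

Adjacent intervals: E4→F♯5 = major ninth; F♯5→C♯6 = perfect fifth; C♯6→D6 = minor second; D6→A6 = perfect fifth.
The smallest is C♯6 to D6, a minor second (1 semitone).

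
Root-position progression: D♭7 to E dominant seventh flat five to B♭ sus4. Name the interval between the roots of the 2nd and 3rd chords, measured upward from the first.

The roots are E and B♭.
From E to B♭: 6 semitones over a fifth = diminished.

diminished fifth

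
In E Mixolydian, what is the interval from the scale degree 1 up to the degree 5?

perfect 5th

The scale runs E F# G# A B C# D.
Scale degree 1 = E; 5th degree = B.
E up to B spans 5 letter names and 7 semitones — a perfect fifth.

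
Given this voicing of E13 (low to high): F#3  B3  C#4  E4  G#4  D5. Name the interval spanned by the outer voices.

The outer voices are F#3 and D5.
13 letter names make it a thirteenth; at 20 semitones (a half step narrower than major) the quality is minor.

minor thirteenth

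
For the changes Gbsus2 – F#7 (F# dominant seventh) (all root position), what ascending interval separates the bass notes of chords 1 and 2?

augmented seventh

The roots are Gb and F#.
Gb up to F# is 12 semitones, a half step wider than a major seventh, so the interval is augmented.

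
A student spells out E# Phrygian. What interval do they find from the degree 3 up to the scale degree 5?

major third

E# phrygian: E# F# G# A# B# C# D#.
Degree 3 = G#; degree 5 = B#.
Counting 3 letters and 4 half steps from G# gives a major third.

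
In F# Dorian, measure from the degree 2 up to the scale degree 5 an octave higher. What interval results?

P11

Spelling F# Dorian: F# G# A B C# D# E.
Degree 2 = G#; degree 5 (up an octave) = C#.
G# up to C# spans 11 letter names and 17 semitones — a perfect eleventh.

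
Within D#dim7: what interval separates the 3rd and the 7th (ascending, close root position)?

D#°7: D#-F#-A-C.
3rd = F#; 7th = C.
F# up to C is 6 semitones, a half step narrower than a perfect fifth, so the interval is diminished.

d5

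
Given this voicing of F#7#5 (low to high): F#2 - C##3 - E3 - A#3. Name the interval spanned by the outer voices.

major tenth

The outer voices are F#2 and A#3.
Counting 10 letters and 16 half steps from F# gives a major tenth.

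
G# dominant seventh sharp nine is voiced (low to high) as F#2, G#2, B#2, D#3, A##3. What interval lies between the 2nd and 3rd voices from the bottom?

Those voices are G#2 and B#2.
G# up to B# spans 3 letter names and 4 semitones — a major third.

major third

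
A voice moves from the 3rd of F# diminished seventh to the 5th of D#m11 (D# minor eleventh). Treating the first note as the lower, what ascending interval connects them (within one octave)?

augmented 1st

The 3rd of F# diminished seventh is A; the 5th of D#m11 (D# minor eleventh) is A#.
A up to A# is 1 semitone, a half step wider than a perfect unison, so the interval is augmented.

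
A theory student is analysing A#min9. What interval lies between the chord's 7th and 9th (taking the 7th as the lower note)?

The chord tones of A#m9 (A# minor ninth) are A#-C#-E#-G#-B#.
7th = G#; 9th = B#.
From G# to B# is 4 semitones, exactly the major third.

major 3rd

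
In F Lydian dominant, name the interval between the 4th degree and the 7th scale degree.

d4

Spelling F Lydian dominant: F G A B C D Eb.
The 4th degree is B and the degree 7 is Eb.
B up to Eb is 4 semitones, a half step narrower than a perfect fourth, so the interval is diminished.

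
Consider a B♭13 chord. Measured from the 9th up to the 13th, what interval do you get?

P5

Spelling the chord: B♭ D F A♭ C G.
So we need the interval from C up to G.
Counting 5 letters and 7 half steps from C gives a perfect fifth.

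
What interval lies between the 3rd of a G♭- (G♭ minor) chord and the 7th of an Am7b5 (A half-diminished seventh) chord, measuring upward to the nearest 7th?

A6

G♭- (G♭ minor) has B𝄫 as its 3rd, and Am7b5 (A half-diminished seventh) has G as its 7th.
From B𝄫 to G: 10 semitones over a sixth = augmented.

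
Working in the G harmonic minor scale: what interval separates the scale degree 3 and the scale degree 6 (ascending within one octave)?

The scale runs G A B♭ C D E♭ F♯.
Scale degree 3 = B♭; scale degree 6 = E♭.
B♭ up to E♭ spans 4 letter names and 5 semitones — a perfect fourth.

perfect fourth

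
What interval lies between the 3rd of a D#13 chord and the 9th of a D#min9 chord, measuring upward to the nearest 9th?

D#13 has F## as its 3rd, and D#min9 has E# as its 9th.
7 letter names make it a seventh; at 10 semitones (a half step narrower than major) the quality is minor.

minor seventh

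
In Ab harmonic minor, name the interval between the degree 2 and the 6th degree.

Ab harmonic minor: Ab Bb Cb Db Eb Fb G.
So we need the interval from Bb up to Fb.
From Bb to Fb: 6 semitones over a fifth = diminished.

diminished fifth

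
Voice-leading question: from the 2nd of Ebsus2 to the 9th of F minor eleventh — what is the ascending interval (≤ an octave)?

major 2nd

Ebsus2 has F as its 2nd, and F minor eleventh has G as its 9th.
F up to G spans 2 letter names and 2 semitones — a major second.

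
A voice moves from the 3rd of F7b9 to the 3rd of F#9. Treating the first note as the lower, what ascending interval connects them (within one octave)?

augmented 1st

F7b9 has A as its 3rd, and F#9 has A# as its 3rd.
A up to A# is 1 semitone, a half step wider than a perfect unison, so the interval is augmented.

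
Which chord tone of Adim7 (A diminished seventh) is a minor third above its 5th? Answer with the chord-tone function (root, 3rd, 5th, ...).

Spelling the chord: A C Eb Gb.
The 5th is Eb. A minor third above Eb is Gb.
Gb is the chord's 7th.

7th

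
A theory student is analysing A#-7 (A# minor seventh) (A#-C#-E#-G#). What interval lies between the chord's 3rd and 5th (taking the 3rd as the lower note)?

That puts C# below E#.
From C# to E# is 4 semitones, exactly the major third.

major third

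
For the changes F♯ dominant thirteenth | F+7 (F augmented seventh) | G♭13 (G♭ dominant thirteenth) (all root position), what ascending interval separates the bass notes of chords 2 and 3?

The roots are F and G♭.
F up to G♭ is 1 semitone, a half step narrower than a major second, so the interval is minor.

minor 2nd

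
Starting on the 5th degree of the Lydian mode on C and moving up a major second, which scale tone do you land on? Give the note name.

The scale is C D E F# G A B.
The 5th degree is G; a major second above that is A — scale degree 6.

A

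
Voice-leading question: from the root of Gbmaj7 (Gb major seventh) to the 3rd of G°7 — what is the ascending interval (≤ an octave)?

major 3rd

Gbmaj7 (Gb major seventh) has Gb as its root, and G°7 has Bb as its 3rd.
Gb up to Bb spans 3 letter names and 4 semitones — a major third.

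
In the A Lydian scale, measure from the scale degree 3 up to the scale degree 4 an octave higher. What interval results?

A lydian: A B C# D# E F# G#.
That puts C# below D#.
From C# to D# is 14 semitones, exactly the major ninth.

major ninth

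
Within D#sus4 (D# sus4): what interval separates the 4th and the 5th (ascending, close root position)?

major second

D#sus4 is spelled D#, G#, A#.
The 4th is G# and the 5th is A#.
From G# to A# is 2 semitones, exactly the major second.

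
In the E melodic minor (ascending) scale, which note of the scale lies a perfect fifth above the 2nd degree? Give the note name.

The scale is E F# G A B C# D#.
The 2nd degree is F#; a perfect fifth above that is C# — scale degree 6.

C#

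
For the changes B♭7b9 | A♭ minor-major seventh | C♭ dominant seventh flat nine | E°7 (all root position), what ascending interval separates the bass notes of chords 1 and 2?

The roots are B♭ and A♭.
From B♭ to A♭: 10 semitones over a seventh = minor.

minor seventh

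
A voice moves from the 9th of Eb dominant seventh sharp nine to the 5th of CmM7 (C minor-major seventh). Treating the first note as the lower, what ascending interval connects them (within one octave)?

minor second

The 9th of Eb dominant seventh sharp nine is F#; the 5th of CmM7 (C minor-major seventh) is G.
F# up to G is 1 semitone, a half step narrower than a major second, so the interval is minor.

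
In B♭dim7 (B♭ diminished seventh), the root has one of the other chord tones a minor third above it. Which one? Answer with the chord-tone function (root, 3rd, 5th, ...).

Spelling the chord: B♭ D♭ F♭ A𝄫.
The root is B♭. A minor third above B♭ is D♭.
D♭ is the chord's 3rd.

3rd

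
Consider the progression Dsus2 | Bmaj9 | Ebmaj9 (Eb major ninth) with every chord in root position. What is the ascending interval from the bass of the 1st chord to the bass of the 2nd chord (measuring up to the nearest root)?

The roots are D and B.
D up to B spans 6 letter names and 9 semitones — a major sixth.

M6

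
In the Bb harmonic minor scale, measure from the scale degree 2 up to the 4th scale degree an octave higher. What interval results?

Bb harmonic minor: Bb C Db Eb F Gb A.
So we need the interval from C up to Eb.
From C to Eb: 15 semitones over a tenth = minor.

minor 10th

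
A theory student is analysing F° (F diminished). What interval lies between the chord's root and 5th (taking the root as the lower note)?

diminished fifth

Fdim is spelled F-Ab-Cb.
Root = F; 5th = Cb.
5 letter names make it a fifth; at 6 semitones (a half step narrower than perfect) the quality is diminished.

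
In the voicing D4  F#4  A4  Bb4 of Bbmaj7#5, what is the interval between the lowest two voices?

Those voices are D4 and F#4.
Counting 3 letters and 4 half steps from D gives a major third.

major third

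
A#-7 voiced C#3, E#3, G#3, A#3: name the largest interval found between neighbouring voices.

Adjacent intervals: C#3→E#3 = major third; E#3→G#3 = minor third; G#3→A#3 = major second.
The largest is C#3 to E#3, a major third (4 semitones).

major third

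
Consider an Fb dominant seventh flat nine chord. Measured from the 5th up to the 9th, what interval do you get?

diminished fifth

The chord tones of Fb7b9 are Fb-Ab-Cb-Ebb-Gbb.
5th = Cb; 9th = Gbb.
5 letter names make it a fifth; at 6 semitones (a half step narrower than perfect) the quality is diminished.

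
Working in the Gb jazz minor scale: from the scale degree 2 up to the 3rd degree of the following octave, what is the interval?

m9

Gb melodic minor: Gb Ab Bbb Cb Db Eb F.
So we need the interval from Ab up to Bbb.
9 letter names make it a ninth; at 13 semitones (a half step narrower than major) the quality is minor.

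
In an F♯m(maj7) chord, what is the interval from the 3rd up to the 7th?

F♯m(maj7): F♯, A, C♯, E♯.
3rd = A; 7th = E♯.
A up to E♯ is 8 semitones, a half step wider than a perfect fifth, so the interval is augmented.

augmented fifth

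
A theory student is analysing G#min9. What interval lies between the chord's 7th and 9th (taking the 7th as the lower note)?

Spelling the chord: G# B D# F# A#.
The 7th is F# and the 9th is A#.
Counting 3 letters and 4 half steps from F# gives a major third.

major third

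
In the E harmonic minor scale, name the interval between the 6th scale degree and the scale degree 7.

A2

E harmonic minor: E F♯ G A B C D♯.
That puts C below D♯.
From C to D♯: 3 semitones over a second = augmented.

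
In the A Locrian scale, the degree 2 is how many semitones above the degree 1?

1

The scale is A Bb C D Eb F G.
A up to Bb is a minor second — 1 semitone.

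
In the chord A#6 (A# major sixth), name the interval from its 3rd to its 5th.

minor 3rd

A# major sixth: A#–C##–E#–F##.
The 3rd is C## and the 5th is E#.
3 letter names make it a third; at 3 semitones (a half step narrower than major) the quality is minor.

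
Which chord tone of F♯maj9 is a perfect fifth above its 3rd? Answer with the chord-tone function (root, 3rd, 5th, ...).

7th

The chord tones of F♯maj9 (F♯ major ninth) are F♯ A♯ C♯ E♯ G♯.
The 3rd is A♯. A perfect fifth above A♯ is E♯.
E♯ is the chord's 7th.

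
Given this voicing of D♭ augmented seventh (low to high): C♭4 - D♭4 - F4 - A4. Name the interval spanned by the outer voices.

augmented sixth

The outer voices are C♭4 and A4.
6 letter names make it a sixth; at 10 semitones (a half step wider than major) the quality is augmented.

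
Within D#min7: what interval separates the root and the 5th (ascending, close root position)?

perfect fifth

D#m7: D# F# A# C#.
The root is D# and the 5th is A#.
Counting 5 letters and 7 half steps from D# gives a perfect fifth.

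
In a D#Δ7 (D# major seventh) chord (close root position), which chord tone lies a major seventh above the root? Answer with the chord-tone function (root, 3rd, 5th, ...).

7th

D# major seventh is spelled D# F## A# C##.
The root is D#. A major seventh above D# is C##.
C## is the chord's 7th.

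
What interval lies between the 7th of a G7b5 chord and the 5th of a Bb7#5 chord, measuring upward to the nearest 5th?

augmented unison

The 7th of G7b5 is F; the 5th of Bb7#5 is F#.
F up to F# is 1 semitone, a half step wider than a perfect unison, so the interval is augmented.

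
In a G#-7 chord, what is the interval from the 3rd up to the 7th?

Spelling the chord: G#, B, D#, F#.
That puts B below F#.
From B to F# is 7 semitones, exactly the perfect fifth.

perfect 5th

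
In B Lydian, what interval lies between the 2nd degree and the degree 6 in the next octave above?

The scale runs B C# D# E# F# G# A#.
The 2nd degree is C# and the 6th scale degree (up an octave) is G#.
C# up to G# spans 12 letter names and 19 semitones — a perfect twelfth.

perfect twelfth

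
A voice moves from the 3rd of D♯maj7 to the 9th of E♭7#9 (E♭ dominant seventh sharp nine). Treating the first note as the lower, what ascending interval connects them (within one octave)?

The 3rd of D♯maj7 is F𝄪; the 9th of E♭7#9 (E♭ dominant seventh sharp nine) is F♯.
8 letter names make it an octave; at 11 semitones (a half step narrower than perfect) the quality is diminished.

diminished octave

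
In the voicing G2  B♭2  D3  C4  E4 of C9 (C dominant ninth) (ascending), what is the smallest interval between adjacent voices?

Adjacent intervals: G2→B♭2 = minor third; B♭2→D3 = major third; D3→C4 = minor seventh; C4→E4 = major third.
The smallest is G2 to B♭2, a minor third (3 semitones).

minor third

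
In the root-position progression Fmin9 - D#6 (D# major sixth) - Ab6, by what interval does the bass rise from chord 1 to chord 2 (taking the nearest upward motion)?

augmented sixth

The roots are F and D#.
6 letter names make it a sixth; at 10 semitones (a half step wider than major) the quality is augmented.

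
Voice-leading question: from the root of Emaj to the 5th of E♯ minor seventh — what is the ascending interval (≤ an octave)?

The root of Emaj is E; the 5th of E♯ minor seventh is B♯.
From E to B♯: 8 semitones over a fifth = augmented.

augmented fifth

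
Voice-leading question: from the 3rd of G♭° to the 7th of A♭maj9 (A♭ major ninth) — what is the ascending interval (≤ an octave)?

augmented sixth

The 3rd of G♭° is B𝄫; the 7th of A♭maj9 (A♭ major ninth) is G.
6 letter names make it a sixth; at 10 semitones (a half step wider than major) the quality is augmented.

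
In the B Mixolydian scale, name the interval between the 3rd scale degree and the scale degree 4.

minor second

The scale runs B C♯ D♯ E F♯ G♯ A.
So we need the interval from D♯ up to E.
2 letter names make it a second; at 1 semitone (a half step narrower than major) the quality is minor.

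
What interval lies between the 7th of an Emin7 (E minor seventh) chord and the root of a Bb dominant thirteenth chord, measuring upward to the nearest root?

The 7th of Emin7 (E minor seventh) is D; the root of Bb dominant thirteenth is Bb.
D up to Bb is 8 semitones, a half step narrower than a major sixth, so the interval is minor.

minor sixth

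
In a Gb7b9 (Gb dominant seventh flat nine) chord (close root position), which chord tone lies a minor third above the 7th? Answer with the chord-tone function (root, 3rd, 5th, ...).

9th

The chord tones of Gb7b9 are Gb Bb Db Fb Abb.
The 7th is Fb. A minor third above Fb is Abb.
Abb is the chord's 9th.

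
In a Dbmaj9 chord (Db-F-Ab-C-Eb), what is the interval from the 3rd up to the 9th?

3rd = F; 9th = Eb.
From F to Eb: 10 semitones over a seventh = minor.

minor 7th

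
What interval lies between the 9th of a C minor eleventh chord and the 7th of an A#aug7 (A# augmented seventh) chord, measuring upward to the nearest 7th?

C minor eleventh has D as its 9th, and A#aug7 (A# augmented seventh) has G# as its 7th.
D up to G# is 6 semitones, a half step wider than a perfect fourth, so the interval is augmented.

A4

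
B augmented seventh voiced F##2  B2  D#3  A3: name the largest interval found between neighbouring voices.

Adjacent intervals: F##2→B2 = diminished fourth; B2→D#3 = major third; D#3→A3 = diminished fifth.
The largest is D#3 to A3, a diminished fifth (6 semitones).

d5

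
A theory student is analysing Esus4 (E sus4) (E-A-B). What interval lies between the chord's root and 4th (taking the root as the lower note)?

perfect fourth

That puts E below A.
Counting 4 letters and 5 half steps from E gives a perfect fourth.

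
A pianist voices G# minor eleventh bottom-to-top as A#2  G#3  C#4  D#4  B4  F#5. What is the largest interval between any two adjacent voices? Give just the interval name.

Adjacent intervals: A#2→G#3 = minor seventh; G#3→C#4 = perfect fourth; C#4→D#4 = major second; D#4→B4 = minor sixth; B4→F#5 = perfect fifth.
The largest is A#2 to G#3, a minor seventh (10 semitones).

minor seventh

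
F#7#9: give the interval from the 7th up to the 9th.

A3

The chord tones of F#7#9 are F#-A#-C#-E-G##.
The 7th is E and the 9th is G##.
From E to G##: 5 semitones over a third = augmented.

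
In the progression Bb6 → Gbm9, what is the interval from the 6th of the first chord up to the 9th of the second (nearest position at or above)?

minor second

The 6th of Bb6 is G; the 9th of Gbm9 is Ab.
G up to Ab is 1 semitone, a half step narrower than a major second, so the interval is minor.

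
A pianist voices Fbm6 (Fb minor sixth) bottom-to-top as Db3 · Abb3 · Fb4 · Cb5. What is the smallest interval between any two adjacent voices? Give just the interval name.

diminished fifth

Adjacent intervals: Db3→Abb3 = diminished fifth; Abb3→Fb4 = major sixth; Fb4→Cb5 = perfect fifth.
The smallest is Db3 to Abb3, a diminished fifth (6 semitones).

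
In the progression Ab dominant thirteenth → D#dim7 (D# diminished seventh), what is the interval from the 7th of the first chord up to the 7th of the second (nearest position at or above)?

augmented fourth

Ab dominant thirteenth has Gb as its 7th, and D#dim7 (D# diminished seventh) has C as its 7th.
4 letter names make it a fourth; at 6 semitones (a half step wider than perfect) the quality is augmented.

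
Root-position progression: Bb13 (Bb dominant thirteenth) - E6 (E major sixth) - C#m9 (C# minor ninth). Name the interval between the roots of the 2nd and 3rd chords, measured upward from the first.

major sixth

The roots are E and C#.
Counting 6 letters and 9 half steps from E gives a major sixth.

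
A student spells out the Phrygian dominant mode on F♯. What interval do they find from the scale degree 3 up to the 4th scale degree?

minor second

F♯ phrygian dominant: F♯ G A♯ B C♯ D E.
So we need the interval from A♯ up to B.
A♯ up to B is 1 semitone, a half step narrower than a major second, so the interval is minor.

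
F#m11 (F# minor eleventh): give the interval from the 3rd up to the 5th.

major third

F# minor eleventh: F# A C# E G# B.
That puts A below C#.
Counting 3 letters and 4 half steps from A gives a major third.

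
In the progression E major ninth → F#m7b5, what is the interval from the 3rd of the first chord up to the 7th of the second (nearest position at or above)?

The 3rd of E major ninth is G#; the 7th of F#m7b5 is E.
From G# to E: 8 semitones over a sixth = minor.

minor sixth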